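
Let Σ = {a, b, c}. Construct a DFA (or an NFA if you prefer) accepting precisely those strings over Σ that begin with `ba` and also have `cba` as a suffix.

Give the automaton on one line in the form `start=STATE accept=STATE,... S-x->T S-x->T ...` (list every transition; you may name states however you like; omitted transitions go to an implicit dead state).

Run two small machines in parallel and take their product. One (4 states) tracks whether the input so far still matches the prefix `ba`; the other (4 states) tracks how much of the suffix `cba` has currently been matched. Each combined state is a pair, one component from each; accept when both components accept.
A 10-state machine:
        a   b   c  
>  q0   q1  q2  q3 
   q1   q1  q1  q3 
   q2   q4  q1  q3 
   q3   q1  q5  q3 
   q4   q4  q4  q6 
   q5   q7  q1  q3 
   q6   q4  q8  q6 
   q7   q1  q1  q3 
   q8   q9  q4  q6 
 * q9   q4  q4  q6 
(> = start, * = accepting)

start=q0 accept=q9 q0-a->q1 q0-b->q2 q0-c->q3 q1-a->q1 q1-b->q1 q1-c->q3 q2-a->q4 q2-b->q1 q2-c->q3 q3-a->q1 q3-b->q5 q3-c->q3 q4-a->q4 q4-b->q4 q4-c->q6 q5-a->q7 q5-b->q1 q5-c->q3 q6-a->q4 q6-b->q8 q6-c->q6 q7-a->q1 q7-b->q1 q7-c->q3 q8-a->q9 q8-b->q4 q8-c->q6 q9-a->q4 q9-b->q4 q9-c->q6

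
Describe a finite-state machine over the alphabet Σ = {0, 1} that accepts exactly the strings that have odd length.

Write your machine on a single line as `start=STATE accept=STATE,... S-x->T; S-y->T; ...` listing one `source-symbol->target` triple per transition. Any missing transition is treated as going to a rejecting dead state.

start=q0; accept=q1; q0-0->q1; q0-1->q1; q1-0->q0; q1-1->q0

Only the length mod 2 matters, so use a 2-cycle: from any state, every input symbol moves to the next state, wrapping q1 back to q0. Mark q1 accepting.
2 states suffice.
        0   1  
>  q0   q1  q1 
 * q1   q0  q0 
(> = start, * = accepting)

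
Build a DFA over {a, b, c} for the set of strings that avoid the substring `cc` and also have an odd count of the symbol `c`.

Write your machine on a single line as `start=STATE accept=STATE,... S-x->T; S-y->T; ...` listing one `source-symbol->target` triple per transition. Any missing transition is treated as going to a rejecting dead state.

start=q0; accept=q1,q2; q0-a->q0; q0-b->q0; q0-c->q1; q1-a->q2; q1-b->q2; q1-c->q3; q2-a->q2; q2-b->q2; q2-c->q4; q3-a->q3; q3-b->q3; q3-c->q3; q4-a->q0; q4-b->q0; q4-c->q3

Build one automaton per condition and run them in lockstep. The first has 3 states tracking partial matches of the forbidden pattern `cc`; the second has 2 states tracking the count of `c`s modulo 2. A product state is a pair (one from each), accepting exactly when both do. After merging equivalent states the machine shrinks.
A 5-state machine:
        a   b   c  
>  q0   q0  q0  q1 
 * q1   q2  q2  q3 
 * q2   q2  q2  q4 
   q3   q3  q3  q3 
   q4   q0  q0  q3 
(> = start, * = accepting)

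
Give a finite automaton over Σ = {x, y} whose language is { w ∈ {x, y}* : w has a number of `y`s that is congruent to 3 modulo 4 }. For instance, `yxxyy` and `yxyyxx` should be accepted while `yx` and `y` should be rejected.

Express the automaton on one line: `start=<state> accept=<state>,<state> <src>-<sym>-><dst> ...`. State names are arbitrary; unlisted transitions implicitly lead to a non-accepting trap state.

Keep the running count of `y`s modulo 4: each `y` advances along the cycle q0 → q1 → q2 → q3 → q0 while other symbols loop. Accept at q3.
4 states suffice.
        x   y  
>  q0   q0  q1 
   q1   q1  q2 
   q2   q2  q3 
 * q3   q3  q0 
(> = start, * = accepting)

start=q0 accept=q3 q0-x->q0 q0-y->q1 q1-x->q1 q1-y->q2 q2-x->q2 q2-y->q3 q3-x->q3 q3-y->q0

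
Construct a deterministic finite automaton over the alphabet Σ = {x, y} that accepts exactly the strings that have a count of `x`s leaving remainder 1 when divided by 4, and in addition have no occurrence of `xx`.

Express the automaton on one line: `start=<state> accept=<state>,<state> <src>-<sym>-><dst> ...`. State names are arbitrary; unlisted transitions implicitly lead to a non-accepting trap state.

Handle the two conditions separately and then intersect. The first has 4 states tracking the count of `x`s modulo 4; the second has 3 states tracking partial matches of the forbidden pattern `xx`. A product state is a pair (one from each), accepting exactly when both do. Equivalent product states are then merged.
9 states suffice.
        x   y  
>  S0   S1  S0 
 * S1   S2  S3 
   S2   S2  S2 
 * S3   S4  S3 
   S4   S2  S5 
   S5   S6  S5 
   S6   S2  S7 
   S7   S8  S7 
   S8   S2  S0 
(> = start, * = accepting)

start=S0 accept=S1,S3 S0-x->S1 S0-y->S0 S1-x->S2 S1-y->S3 S2-x->S2 S2-y->S2 S3-x->S4 S3-y->S3 S4-x->S2 S4-y->S5 S5-x->S6 S5-y->S5 S6-x->S2 S6-y->S7 S7-x->S8 S7-y->S7 S8-x->S2 S8-y->S0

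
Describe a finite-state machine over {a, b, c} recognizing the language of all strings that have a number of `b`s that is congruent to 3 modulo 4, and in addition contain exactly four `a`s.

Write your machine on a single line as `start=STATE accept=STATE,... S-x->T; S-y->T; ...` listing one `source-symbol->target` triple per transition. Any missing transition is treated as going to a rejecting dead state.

Handle the two conditions separately and then intersect. The first has 4 states tracking the count of `b`s modulo 4; the second has 6 states tracking the count of `a`s, saturating at 5. A product state is a pair (one from each), accepting exactly when both do. Equivalent product states are then merged.
21 states suffice.
          a    b    c  
>  q0     q1   q2   q0 
   q1     q3   q4   q1 
   q2     q4   q5   q2 
   q3     q6   q7   q3 
   q4     q7   q8   q4 
   q5     q8   q9   q5 
   q6    q10  q11   q6 
   q7    q11  q12   q7 
   q8    q12  q13   q8 
   q9    q13   q0   q9 
   q10   q14  q15  q10 
   q11   q15  q16  q11 
   q12   q16  q17  q12 
   q13   q17   q1  q13 
   q14   q14  q14  q14 
   q15   q14  q18  q15 
   q16   q18  q19  q16 
   q17   q19   q3  q17 
   q18   q14  q20  q18 
   q19   q20   q6  q19 
 * q20   q14  q10  q20 
(> = start, * = accepting)

start=q0; accept=q20; q0-a->q1; q0-b->q2; q0-c->q0; q1-a->q3; q1-b->q4; q1-c->q1; q2-a->q4; q2-b->q5; q2-c->q2; q3-a->q6; q3-b->q7; q3-c->q3; q4-a->q7; q4-b->q8; q4-c->q4; q5-a->q8; q5-b->q9; q5-c->q5; q6-a->q10; q6-b->q11; q6-c->q6; q7-a->q11; q7-b->q12; q7-c->q7; q8-a->q12; q8-b->q13; q8-c->q8; q9-a->q13; q9-b->q0; q9-c->q9; q10-a->q14; q10-b->q15; q10-c->q10; q11-a->q15; q11-b->q16; q11-c->q11; q12-a->q16; q12-b->q17; q12-c->q12; q13-a->q17; q13-b->q1; q13-c->q13; q14-a->q14; q14-b->q14; q14-c->q14; q15-a->q14; q15-b->q18; q15-c->q15; q16-a->q18; q16-b->q19; q16-c->q16; q17-a->q19; q17-b->q3; q17-c->q17; q18-a->q14; q18-b->q20; q18-c->q18; q19-a->q20; q19-b->q6; q19-c->q19; q20-a->q14; q20-b->q10; q20-c->q20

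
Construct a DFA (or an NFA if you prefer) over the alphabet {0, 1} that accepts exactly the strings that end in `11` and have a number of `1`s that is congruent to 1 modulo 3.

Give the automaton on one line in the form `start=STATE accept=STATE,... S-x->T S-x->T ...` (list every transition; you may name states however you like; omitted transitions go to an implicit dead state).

Run two small machines in parallel and take their product. The first has 3 states tracking how much of the suffix `11` has currently been matched; the second has 3 states tracking the count of `1`s modulo 3. A product state is a pair (one from each), accepting exactly when both do.
A 9-state machine:
        0   1  
>  S0   S0  S1 
   S1   S2  S3 
   S2   S2  S4 
   S3   S5  S6 
   S4   S5  S6 
   S5   S5  S7 
   S6   S0  S8 
   S7   S0  S8 
 * S8   S2  S3 
(> = start, * = accepting)

start=S0 accept=S8 S0-0->S0 S0-1->S1 S1-0->S2 S1-1->S3 S2-0->S2 S2-1->S4 S3-0->S5 S3-1->S6 S4-0->S5 S4-1->S6 S5-0->S5 S5-1->S7 S6-0->S0 S6-1->S8 S7-0->S0 S7-1->S8 S8-0->S2 S8-1->S3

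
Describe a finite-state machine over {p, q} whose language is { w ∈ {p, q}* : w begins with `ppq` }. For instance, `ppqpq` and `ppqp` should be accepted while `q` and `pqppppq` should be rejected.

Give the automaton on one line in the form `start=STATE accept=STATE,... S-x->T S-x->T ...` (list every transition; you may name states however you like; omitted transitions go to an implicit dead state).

Check the first 3 symbols one by one: A through C record how many have matched `ppq` so far; any wrong symbol goes to the dead state E. After all 3 match we enter the accepting sink D.
5 states suffice.
       p  q 
>  A   B  E 
   B   C  E 
   C   E  D 
 * D   D  D 
   E   E  E 
(> = start, * = accepting)

start=A accept=D A-p->B A-q->E B-p->C B-q->E C-p->E C-q->D D-p->D D-q->D E-p->E E-q->E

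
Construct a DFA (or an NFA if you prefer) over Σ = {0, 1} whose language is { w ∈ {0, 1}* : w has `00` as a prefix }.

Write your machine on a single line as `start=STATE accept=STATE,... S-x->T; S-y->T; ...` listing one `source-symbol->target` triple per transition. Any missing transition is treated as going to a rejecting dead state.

start=A; accept=C; A-0->B; A-1->D; B-0->C; B-1->D; C-0->C; C-1->C; D-0->D; D-1->D

Check the first 2 symbols one by one: A through B record how many have matched `00` so far; any wrong symbol goes to the dead state D. After all 2 match we enter the accepting sink C.
With 4 states:
       0  1 
>  A   B  D 
   B   C  D 
 * C   C  C 
   D   D  D 
(> = start, * = accepting)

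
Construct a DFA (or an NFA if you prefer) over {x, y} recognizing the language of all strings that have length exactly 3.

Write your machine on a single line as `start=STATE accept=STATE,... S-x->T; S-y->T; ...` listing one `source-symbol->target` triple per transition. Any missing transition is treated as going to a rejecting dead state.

We only need to distinguish lengths 0, 1, …, 3, and '>3'. Chain q0 → q1 → q2 → q3 → q4 on every symbol, with q4 looping. Accepting states: {q3}.
5 states suffice.
        x   y  
>  q0   q1  q1 
   q1   q2  q2 
   q2   q3  q3 
 * q3   q4  q4 
   q4   q4  q4 
(> = start, * = accepting)

start=q0; accept=q3; q0-x->q1; q0-y->q1; q1-x->q2; q1-y->q2; q2-x->q3; q2-y->q3; q3-x->q4; q3-y->q4; q4-x->q4; q4-y->q4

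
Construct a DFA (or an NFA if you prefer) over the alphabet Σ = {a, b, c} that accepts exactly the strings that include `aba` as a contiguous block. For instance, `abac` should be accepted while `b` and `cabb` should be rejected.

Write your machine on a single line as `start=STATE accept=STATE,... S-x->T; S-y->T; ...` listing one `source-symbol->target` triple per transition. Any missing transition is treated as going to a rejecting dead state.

States q0..q2 record the length of the longest prefix of `aba` that matches the current input suffix. Reaching q3 means `aba` has been seen, and we stay there forever. Accept from q3.
        a   b   c  
>  q0   q1  q0  q0 
   q1   q1  q2  q0 
   q2   q3  q0  q0 
 * q3   q3  q3  q3 
(> = start, * = accepting)

start=q0; accept=q3; q0-a->q1; q0-b->q0; q0-c->q0; q1-a->q1; q1-b->q2; q1-c->q0; q2-a->q3; q2-b->q0; q2-c->q0; q3-a->q3; q3-b->q3; q3-c->q3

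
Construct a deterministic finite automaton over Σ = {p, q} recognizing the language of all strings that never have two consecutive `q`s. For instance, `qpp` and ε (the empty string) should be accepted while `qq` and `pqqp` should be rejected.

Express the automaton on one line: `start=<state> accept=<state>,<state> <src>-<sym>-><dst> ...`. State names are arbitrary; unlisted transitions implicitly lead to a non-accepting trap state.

This is the complement of 'contains `qq`'. Use the same substring-matching states — A through C holding how much of `qq` has just been matched — but flip the accepting set: everything except the trap C accepts.
A 3-state machine:
       p  q 
>* A   A  B 
 * B   A  C 
   C   C  C 
(> = start, * = accepting)

start=A accept=A,B A-p->A A-q->B B-p->A B-q->C C-p->C C-q->C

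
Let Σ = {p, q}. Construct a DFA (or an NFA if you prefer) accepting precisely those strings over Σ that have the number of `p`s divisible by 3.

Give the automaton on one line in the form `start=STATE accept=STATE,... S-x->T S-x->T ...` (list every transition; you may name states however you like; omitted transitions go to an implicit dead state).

Keep the running count of `p`s modulo 3: each `p` advances along the cycle A → B → C → A while other symbols loop. Accept at A.
       p  q 
>* A   B  A 
   B   C  B 
   C   A  C 
(> = start, * = accepting)

start=A accept=A A-p->B A-q->A B-p->C B-q->B C-p->A C-q->C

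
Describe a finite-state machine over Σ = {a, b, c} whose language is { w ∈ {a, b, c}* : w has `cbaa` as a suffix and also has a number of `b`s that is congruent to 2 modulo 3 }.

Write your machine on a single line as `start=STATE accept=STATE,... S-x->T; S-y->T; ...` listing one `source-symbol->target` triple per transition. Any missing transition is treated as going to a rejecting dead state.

start=S0; accept=S13; S0-a->S0; S0-b->S1; S0-c->S2; S1-a->S1; S1-b->S3; S1-c->S4; S2-a->S0; S2-b->S5; S2-c->S2; S3-a->S3; S3-b->S0; S3-c->S6; S4-a->S1; S4-b->S7; S4-c->S4; S5-a->S8; S5-b->S3; S5-c->S4; S6-a->S3; S6-b->S9; S6-c->S6; S7-a->S10; S7-b->S0; S7-c->S6; S8-a->S11; S8-b->S3; S8-c->S4; S9-a->S12; S9-b->S1; S9-c->S2; S10-a->S13; S10-b->S0; S10-c->S6; S11-a->S1; S11-b->S3; S11-c->S4; S12-a->S14; S12-b->S1; S12-c->S2; S13-a->S3; S13-b->S0; S13-c->S6; S14-a->S0; S14-b->S1; S14-c->S2

Build one automaton per condition and run them in lockstep. The first has 5 states tracking how much of the suffix `cbaa` has currently been matched; the second has 3 states tracking the count of `b`s modulo 3. A product state is a pair (one from each), accepting exactly when both do.
15 states suffice.
          a    b    c  
>  S0     S0   S1   S2 
   S1     S1   S3   S4 
   S2     S0   S5   S2 
   S3     S3   S0   S6 
   S4     S1   S7   S4 
   S5     S8   S3   S4 
   S6     S3   S9   S6 
   S7    S10   S0   S6 
   S8    S11   S3   S4 
   S9    S12   S1   S2 
   S10   S13   S0   S6 
   S11    S1   S3   S4 
   S12   S14   S1   S2 
 * S13    S3   S0   S6 
   S14    S0   S1   S2 
(> = start, * = accepting)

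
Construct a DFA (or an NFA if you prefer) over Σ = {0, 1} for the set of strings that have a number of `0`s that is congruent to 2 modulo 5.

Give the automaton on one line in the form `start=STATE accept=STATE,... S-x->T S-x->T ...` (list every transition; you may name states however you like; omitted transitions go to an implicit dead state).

Keep the running count of `0`s modulo 5: each `0` advances along the cycle S0 → S1 → S2 → S3 → S4 → S0 while other symbols loop. Accept at S2.
        0   1  
>  S0   S1  S0 
   S1   S2  S1 
 * S2   S3  S2 
   S3   S4  S3 
   S4   S0  S4 
(> = start, * = accepting)

start=S0 accept=S2 S0-0->S1 S0-1->S0 S1-0->S2 S1-1->S1 S2-0->S3 S2-1->S2 S3-0->S4 S3-1->S3 S4-0->S0 S4-1->S4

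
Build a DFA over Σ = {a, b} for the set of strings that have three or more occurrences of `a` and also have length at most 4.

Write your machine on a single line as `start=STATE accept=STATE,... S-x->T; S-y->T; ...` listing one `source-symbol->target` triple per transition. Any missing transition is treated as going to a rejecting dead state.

Handle the two conditions separately and then intersect. One (5 states) tracks the count of `a`s, saturating at 4; the other (6 states) tracks the input length, saturating at 5. Each combined state is a pair, one component from each; accept when both components accept. Equivalent product states are then merged.
With 9 states:
        a   b  
>  q0   q1  q2 
   q1   q3  q4 
   q2   q4  q5 
   q3   q6  q7 
   q4   q7  q5 
   q5   q5  q5 
 * q6   q8  q8 
   q7   q8  q5 
 * q8   q5  q5 
(> = start, * = accepting)

start=q0; accept=q6,q8; q0-a->q1; q0-b->q2; q1-a->q3; q1-b->q4; q2-a->q4; q2-b->q5; q3-a->q6; q3-b->q7; q4-a->q7; q4-b->q5; q5-a->q5; q5-b->q5; q6-a->q8; q6-b->q8; q7-a->q8; q7-b->q5; q8-a->q5; q8-b->q5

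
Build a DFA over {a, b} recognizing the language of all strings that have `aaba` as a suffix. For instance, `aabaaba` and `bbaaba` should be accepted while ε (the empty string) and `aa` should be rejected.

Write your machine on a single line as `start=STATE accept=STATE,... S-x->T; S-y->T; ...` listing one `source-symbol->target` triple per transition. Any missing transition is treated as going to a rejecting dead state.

Remember how much of `aaba` the current input suffix matches. State S0 means no match yet; S1 means the last symbol is `a`; S2 means the last 2 symbols are `aa`; S3 means the last 3 symbols are `aab`; S4 means the last 4 symbols are `aaba`. Only S4 accepts. On a mismatch, fall back to the longest proper suffix that is still a prefix of `aaba`.
A 5-state machine:
        a   b  
>  S0   S1  S0 
   S1   S2  S0 
   S2   S2  S3 
   S3   S4  S0 
 * S4   S2  S0 
(> = start, * = accepting)

start=S0; accept=S4; S0-a->S1; S0-b->S0; S1-a->S2; S1-b->S0; S2-a->S2; S2-b->S3; S3-a->S4; S3-b->S0; S4-a->S2; S4-b->S0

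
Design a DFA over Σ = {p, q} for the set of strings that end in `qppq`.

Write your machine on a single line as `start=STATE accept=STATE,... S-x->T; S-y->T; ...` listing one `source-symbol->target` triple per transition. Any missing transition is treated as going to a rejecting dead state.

Let each state record the length of the longest suffix of the input read so far that is also a prefix of `qppq`. S1 means the last symbol is `q`; S2 means the last 2 symbols are `qp`; S3 means the last 3 symbols are `qpp`; S4 means the last 4 symbols are `qppq`. Accept only at S4, where the string currently ends in `qppq`.
With 5 states:
        p   q  
>  S0   S0  S1 
   S1   S2  S1 
   S2   S3  S1 
   S3   S0  S4 
 * S4   S2  S1 
(> = start, * = accepting)

start=S0; accept=S4; S0-p->S0; S0-q->S1; S1-p->S2; S1-q->S1; S2-p->S3; S2-q->S1; S3-p->S0; S3-q->S4; S4-p->S2; S4-q->S1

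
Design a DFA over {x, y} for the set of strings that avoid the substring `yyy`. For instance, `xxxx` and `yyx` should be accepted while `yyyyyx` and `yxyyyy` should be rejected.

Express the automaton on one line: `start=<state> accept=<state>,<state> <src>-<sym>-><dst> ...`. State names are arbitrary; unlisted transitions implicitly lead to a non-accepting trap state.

start=s0 accept=s0,s1,s2 s0-x->s0 s0-y->s1 s1-x->s0 s1-y->s2 s2-x->s0 s2-y->s3 s3-x->s3 s3-y->s3

This is the complement of 'contains `yyy`'. Use the same substring-matching states — s0 through s3 holding how much of `yyy` has just been matched — but flip the accepting set: everything except the trap s3 accepts.
4 states suffice.
        x   y  
>* s0   s0  s1 
 * s1   s0  s2 
 * s2   s0  s3 
   s3   s3  s3 
(> = start, * = accepting)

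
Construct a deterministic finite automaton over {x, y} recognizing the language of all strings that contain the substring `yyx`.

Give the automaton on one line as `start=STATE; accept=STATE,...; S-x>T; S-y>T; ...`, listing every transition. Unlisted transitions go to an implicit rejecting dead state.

start=q0; accept=q3; q0-x>q0; q0-y>q1; q1-x>q0; q1-y>q2; q2-x>q3; q2-y>q2; q3-x>q3; q3-y>q3

Track how much of `yyx` has been matched so far: state q0 is no progress, q3 is the absorbing accept state reached once `yyx` has occurred. Intermediate states record partial matches; on a mismatch, fall back to the longest reusable overlap.
With 4 states:
        x   y  
>  q0   q0  q1 
   q1   q0  q2 
   q2   q3  q2 
 * q3   q3  q3 
(> = start, * = accepting)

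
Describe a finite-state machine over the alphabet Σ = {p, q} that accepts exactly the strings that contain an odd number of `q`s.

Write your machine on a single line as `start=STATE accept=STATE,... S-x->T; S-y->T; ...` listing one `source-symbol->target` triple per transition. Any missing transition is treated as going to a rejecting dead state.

The only thing that matters is how many `q`s have appeared, reduced mod 2. Use one state per residue: s0 for 0, …, s1 for 1. Reading `q` moves to the next residue; anything else stays put. s1 is accepting.
2 states suffice.
        p   q  
>  s0   s0  s1 
 * s1   s1  s0 
(> = start, * = accepting)

start=s0; accept=s1; s0-p->s0; s0-q->s1; s1-p->s1; s1-q->s0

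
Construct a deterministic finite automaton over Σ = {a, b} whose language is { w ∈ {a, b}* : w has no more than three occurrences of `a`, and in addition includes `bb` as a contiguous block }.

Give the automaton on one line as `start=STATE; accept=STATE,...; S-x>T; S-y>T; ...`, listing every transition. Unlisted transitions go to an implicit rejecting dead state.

start=q0; accept=q5,q8,q11,q12; q0-a>q1; q0-b>q2; q1-a>q3; q1-b>q4; q2-a>q1; q2-b>q5; q3-a>q6; q3-b>q7; q4-a>q3; q4-b>q8; q5-a>q8; q5-b>q5; q6-a>q9; q6-b>q10; q7-a>q6; q7-b>q11; q8-a>q11; q8-b>q8; q9-a>q9; q9-b>q9; q10-a>q9; q10-b>q12; q11-a>q12; q11-b>q11; q12-a>q9; q12-b>q12

Handle the two conditions separately and then intersect. The first has 5 states tracking the count of `a`s, saturating at 4; the second has 3 states tracking whether and how much of `bb` has been seen. A product state is a pair (one from each), accepting exactly when both do. Minimizing collapses redundant product states.
A 13-state machine:
          a    b  
>  q0     q1   q2 
   q1     q3   q4 
   q2     q1   q5 
   q3     q6   q7 
   q4     q3   q8 
 * q5     q8   q5 
   q6     q9  q10 
   q7     q6  q11 
 * q8    q11   q8 
   q9     q9   q9 
   q10    q9  q12 
 * q11   q12  q11 
 * q12    q9  q12 
(> = start, * = accepting)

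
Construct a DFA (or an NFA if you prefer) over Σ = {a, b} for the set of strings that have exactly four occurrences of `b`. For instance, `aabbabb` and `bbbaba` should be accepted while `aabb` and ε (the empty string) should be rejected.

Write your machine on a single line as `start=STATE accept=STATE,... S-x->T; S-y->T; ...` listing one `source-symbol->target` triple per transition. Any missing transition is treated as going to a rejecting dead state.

start=q0; accept=q4; q0-a->q0; q0-b->q1; q1-a->q1; q1-b->q2; q2-a->q2; q2-b->q3; q3-a->q3; q3-b->q4; q4-a->q4; q4-b->q5; q5-a->q5; q5-b->q5

Only the number of `b`s matters, and only up to 5. Make a chain q0 → q1 → q2 → q3 → q4 → q5 advanced by each `b` (with q5 absorbing); every other symbol self-loops. The accepting set is {q4}.
        a   b  
>  q0   q0  q1 
   q1   q1  q2 
   q2   q2  q3 
   q3   q3  q4 
 * q4   q4  q5 
   q5   q5  q5 
(> = start, * = accepting)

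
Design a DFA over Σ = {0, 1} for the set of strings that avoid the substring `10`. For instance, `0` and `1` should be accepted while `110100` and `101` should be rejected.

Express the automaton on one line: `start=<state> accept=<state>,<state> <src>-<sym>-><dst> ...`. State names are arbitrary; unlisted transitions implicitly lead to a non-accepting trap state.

This is the complement of 'contains `10`'. Use the same substring-matching states — A through C holding how much of `10` has just been matched — but flip the accepting set: everything except the trap C accepts.
A 3-state machine:
       0  1 
>* A   A  B 
 * B   C  B 
   C   C  C 
(> = start, * = accepting)

start=A accept=A,B A-0->A A-1->B B-0->C B-1->B C-0->C C-1->C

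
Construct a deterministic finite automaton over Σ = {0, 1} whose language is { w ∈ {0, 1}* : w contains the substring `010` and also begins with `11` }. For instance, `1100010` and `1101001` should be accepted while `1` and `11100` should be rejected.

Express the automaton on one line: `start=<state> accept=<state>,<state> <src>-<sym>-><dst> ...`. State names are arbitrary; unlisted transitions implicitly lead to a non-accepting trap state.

start=S0 accept=S6 S0-0->S1 S0-1->S2 S1-0->S1 S1-1->S1 S2-0->S1 S2-1->S3 S3-0->S4 S3-1->S3 S4-0->S4 S4-1->S5 S5-0->S6 S5-1->S3 S6-0->S6 S6-1->S6

Run two small machines in parallel and take their product. The first has 4 states tracking whether and how much of `010` has been seen; the second has 4 states tracking whether the input so far still matches the prefix `11`. A product state is a pair (one from each), accepting exactly when both do. Equivalent product states are then merged.
With 7 states:
        0   1  
>  S0   S1  S2 
   S1   S1  S1 
   S2   S1  S3 
   S3   S4  S3 
   S4   S4  S5 
   S5   S6  S3 
 * S6   S6  S6 
(> = start, * = accepting)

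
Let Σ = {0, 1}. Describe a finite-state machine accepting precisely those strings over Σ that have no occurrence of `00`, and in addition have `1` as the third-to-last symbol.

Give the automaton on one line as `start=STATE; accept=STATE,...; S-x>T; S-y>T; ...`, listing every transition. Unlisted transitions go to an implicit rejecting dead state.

start=A; accept=M,N,O; A-0>B; A-1>C; B-0>D; B-1>E; C-0>F; C-1>G; D-0>H; D-1>I; E-0>J; E-1>K; F-0>L; F-1>M; G-0>N; G-1>O; H-0>H; H-1>I; I-0>P; I-1>Q; J-0>L; J-1>M; K-0>N; K-1>O; L-0>H; L-1>I; M-0>J; M-1>K; N-0>L; N-1>M; O-0>N; O-1>O; P-0>L; P-1>R; Q-0>S; Q-1>T; R-0>P; R-1>Q; S-0>L; S-1>R; T-0>S; T-1>T

Handle the two conditions separately and then intersect. The first has 3 states tracking partial matches of the forbidden pattern `00`; the second has 15 states tracking the last 3 symbols read. A product state is a pair (one from each), accepting exactly when both do.
       0  1 
>  A   B  C 
   B   D  E 
   C   F  G 
   D   H  I 
   E   J  K 
   F   L  M 
   G   N  O 
   H   H  I 
   I   P  Q 
   J   L  M 
   K   N  O 
   L   H  I 
 * M   J  K 
 * N   L  M 
 * O   N  O 
   P   L  R 
   Q   S  T 
   R   P  Q 
   S   L  R 
   T   S  T 
(> = start, * = accepting)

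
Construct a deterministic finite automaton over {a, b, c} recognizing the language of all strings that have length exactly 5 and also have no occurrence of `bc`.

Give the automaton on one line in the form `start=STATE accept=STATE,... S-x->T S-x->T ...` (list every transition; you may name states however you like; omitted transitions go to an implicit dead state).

start=q0 accept=q10 q0-a->q1 q0-b->q2 q0-c->q1 q1-a->q3 q1-b->q4 q1-c->q3 q2-a->q3 q2-b->q4 q2-c->q5 q3-a->q6 q3-b->q7 q3-c->q6 q4-a->q6 q4-b->q7 q4-c->q5 q5-a->q5 q5-b->q5 q5-c->q5 q6-a->q8 q6-b->q9 q6-c->q8 q7-a->q8 q7-b->q9 q7-c->q5 q8-a->q10 q8-b->q10 q8-c->q10 q9-a->q10 q9-b->q10 q9-c->q5 q10-a->q5 q10-b->q5 q10-c->q5

Run two small machines in parallel and take their product. The first has 7 states tracking the input length, saturating at 6; the second has 3 states tracking partial matches of the forbidden pattern `bc`. A product state is a pair (one from each), accepting exactly when both do. Equivalent product states are then merged.
11 states suffice.
          a    b    c  
>  q0     q1   q2   q1 
   q1     q3   q4   q3 
   q2     q3   q4   q5 
   q3     q6   q7   q6 
   q4     q6   q7   q5 
   q5     q5   q5   q5 
   q6     q8   q9   q8 
   q7     q8   q9   q5 
   q8    q10  q10  q10 
   q9    q10  q10   q5 
 * q10    q5   q5   q5 
(> = start, * = accepting)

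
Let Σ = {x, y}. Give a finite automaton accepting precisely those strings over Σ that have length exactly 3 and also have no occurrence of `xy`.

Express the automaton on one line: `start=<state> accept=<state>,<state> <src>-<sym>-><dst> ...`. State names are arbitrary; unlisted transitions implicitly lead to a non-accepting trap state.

Run two small machines in parallel and take their product. One (5 states) tracks the input length, saturating at 4; the other (3 states) tracks partial matches of the forbidden pattern `xy`. Each combined state is a pair, one component from each; accept when both components accept. After merging equivalent states the machine shrinks.
With 7 states:
        x   y  
>  q0   q1  q2 
   q1   q3  q4 
   q2   q3  q5 
   q3   q6  q4 
   q4   q4  q4 
   q5   q6  q6 
 * q6   q4  q4 
(> = start, * = accepting)

start=q0 accept=q6 q0-x->q1 q0-y->q2 q1-x->q3 q1-y->q4 q2-x->q3 q2-y->q5 q3-x->q6 q3-y->q4 q4-x->q4 q4-y->q4 q5-x->q6 q5-y->q6 q6-x->q4 q6-y->q4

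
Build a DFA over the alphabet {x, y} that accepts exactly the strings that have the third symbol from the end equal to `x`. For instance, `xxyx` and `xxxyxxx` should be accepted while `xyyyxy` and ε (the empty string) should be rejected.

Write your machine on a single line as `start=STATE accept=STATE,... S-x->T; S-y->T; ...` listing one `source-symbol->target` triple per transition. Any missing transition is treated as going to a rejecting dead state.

A DFA must remember the last 3 symbols (since which symbol is third-to-last isn't known until the input ends). Use one state per possible window of the last ≤3 symbols; accept from those whose window starts with `x`.
With 15 states:
          x    y  
>  q0     q1   q2 
   q1     q3   q4 
   q2     q5   q6 
   q3     q7   q8 
   q4     q9  q10 
   q5    q11  q12 
   q6    q13  q14 
 * q7     q7   q8 
 * q8     q9  q10 
 * q9    q11  q12 
 * q10   q13  q14 
   q11    q7   q8 
   q12    q9  q10 
   q13   q11  q12 
   q14   q13  q14 
(> = start, * = accepting)

start=q0; accept=q7,q8,q9,q10; q0-x->q1; q0-y->q2; q1-x->q3; q1-y->q4; q2-x->q5; q2-y->q6; q3-x->q7; q3-y->q8; q4-x->q9; q4-y->q10; q5-x->q11; q5-y->q12; q6-x->q13; q6-y->q14; q7-x->q7; q7-y->q8; q8-x->q9; q8-y->q10; q9-x->q11; q9-y->q12; q10-x->q13; q10-y->q14; q11-x->q7; q11-y->q8; q12-x->q9; q12-y->q10; q13-x->q11; q13-y->q12; q14-x->q13; q14-y->q14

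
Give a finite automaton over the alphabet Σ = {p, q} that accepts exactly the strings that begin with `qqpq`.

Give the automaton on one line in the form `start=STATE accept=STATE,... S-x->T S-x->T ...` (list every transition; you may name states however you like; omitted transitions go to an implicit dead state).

start=A accept=E A-p->F A-q->B B-p->F B-q->C C-p->D C-q->F D-p->F D-q->E E-p->E E-q->E F-p->F F-q->F

Walk along `qqpq` while the input agrees: from A take `q` to B, and so on. Any deviation drops to the rejecting sink F. Once E is reached the prefix is confirmed and every continuation is accepted.
A 6-state machine:
       p  q 
>  A   F  B 
   B   F  C 
   C   D  F 
   D   F  E 
 * E   E  E 
   F   F  F 
(> = start, * = accepting)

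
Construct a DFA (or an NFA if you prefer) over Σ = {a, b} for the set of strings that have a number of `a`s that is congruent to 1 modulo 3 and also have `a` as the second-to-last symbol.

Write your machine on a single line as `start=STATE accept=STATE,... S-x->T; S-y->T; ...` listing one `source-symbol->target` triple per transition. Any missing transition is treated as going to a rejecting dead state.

start=S0; accept=S3,S6; S0-a->S1; S0-b->S0; S1-a->S2; S1-b->S3; S2-a->S4; S2-b->S2; S3-a->S2; S3-b->S5; S4-a->S6; S4-b->S0; S5-a->S2; S5-b->S5; S6-a->S2; S6-b->S3

Handle the two conditions separately and then intersect. The first has 3 states tracking the count of `a`s modulo 3; the second has 7 states tracking the last 2 symbols read. A product state is a pair (one from each), accepting exactly when both do. Minimizing collapses redundant product states.
With 7 states:
        a   b  
>  S0   S1  S0 
   S1   S2  S3 
   S2   S4  S2 
 * S3   S2  S5 
   S4   S6  S0 
   S5   S2  S5 
 * S6   S2  S3 
(> = start, * = accepting)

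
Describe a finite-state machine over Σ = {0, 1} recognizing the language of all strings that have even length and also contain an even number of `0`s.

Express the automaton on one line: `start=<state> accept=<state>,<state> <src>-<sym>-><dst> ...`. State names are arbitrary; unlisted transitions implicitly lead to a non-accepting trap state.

Build one automaton per condition and run them in lockstep. The first has 2 states tracking the input length modulo 2; the second has 2 states tracking the count of `0`s modulo 2. A product state is a pair (one from each), accepting exactly when both do.
With 4 states:
        0   1  
>* s0   s1  s2 
   s1   s0  s3 
   s2   s3  s0 
   s3   s2  s1 
(> = start, * = accepting)

start=s0 accept=s0 s0-0->s1 s0-1->s2 s1-0->s0 s1-1->s3 s2-0->s3 s2-1->s0 s3-0->s2 s3-1->s1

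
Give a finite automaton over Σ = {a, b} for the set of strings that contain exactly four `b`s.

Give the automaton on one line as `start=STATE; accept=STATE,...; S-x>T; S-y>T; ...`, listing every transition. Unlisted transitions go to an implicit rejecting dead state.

Count `b`s, saturating at 5: states s0 through s4 mean 0 through 4 `b`s seen; s5 means more than 4. Each `b` increments (capped at s5); other symbols loop. Accept from {s4}.
6 states suffice.
        a   b  
>  s0   s0  s1 
   s1   s1  s2 
   s2   s2  s3 
   s3   s3  s4 
 * s4   s4  s5 
   s5   s5  s5 
(> = start, * = accepting)

start=s0; accept=s4; s0-a>s0; s0-b>s1; s1-a>s1; s1-b>s2; s2-a>s2; s2-b>s3; s3-a>s3; s3-b>s4; s4-a>s4; s4-b>s5; s5-a>s5; s5-b>s5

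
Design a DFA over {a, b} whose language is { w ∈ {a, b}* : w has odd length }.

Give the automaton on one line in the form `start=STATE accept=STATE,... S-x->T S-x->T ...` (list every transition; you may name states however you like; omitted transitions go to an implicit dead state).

Count input length modulo 2: every symbol advances one step around the cycle s0 → s1 → s0. Accept at s1.
A 2-state machine:
        a   b  
>  s0   s1  s1 
 * s1   s0  s0 
(> = start, * = accepting)

start=s0 accept=s1 s0-a->s1 s0-b->s1 s1-a->s0 s1-b->s0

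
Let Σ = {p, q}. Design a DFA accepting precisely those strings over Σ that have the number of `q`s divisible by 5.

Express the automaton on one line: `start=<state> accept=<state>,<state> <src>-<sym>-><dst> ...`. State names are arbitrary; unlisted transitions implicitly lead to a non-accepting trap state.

The only thing that matters is how many `q`s have appeared, reduced mod 5. Use one state per residue: S0 for 0, …, S4 for 4. Reading `q` moves to the next residue; anything else stays put. S0 is accepting.
With 5 states:
        p   q  
>* S0   S0  S1 
   S1   S1  S2 
   S2   S2  S3 
   S3   S3  S4 
   S4   S4  S0 
(> = start, * = accepting)

start=S0 accept=S0 S0-p->S0 S0-q->S1 S1-p->S1 S1-q->S2 S2-p->S2 S2-q->S3 S3-p->S3 S3-q->S4 S4-p->S4 S4-q->S0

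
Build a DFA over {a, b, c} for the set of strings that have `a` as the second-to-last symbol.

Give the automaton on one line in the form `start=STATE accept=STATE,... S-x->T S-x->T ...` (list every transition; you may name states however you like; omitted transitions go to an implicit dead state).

Because acceptance depends on a position counted from the end, the machine has to buffer the most recent 2 symbols. Make each state the string of the last up-to-2 symbols read; on input `x` shift the window left and append `x`. Accept when the buffered window has length 2 and begins with `a`.
A 13-state machine:
          a    b    c  
>  S0     S1   S2   S3 
   S1     S4   S5   S6 
   S2     S7   S8   S9 
   S3    S10  S11  S12 
 * S4     S4   S5   S6 
 * S5     S7   S8   S9 
 * S6    S10  S11  S12 
   S7     S4   S5   S6 
   S8     S7   S8   S9 
   S9    S10  S11  S12 
   S10    S4   S5   S6 
   S11    S7   S8   S9 
   S12   S10  S11  S12 
(> = start, * = accepting)

start=S0 accept=S4,S5,S6 S0-a->S1 S0-b->S2 S0-c->S3 S1-a->S4 S1-b->S5 S1-c->S6 S2-a->S7 S2-b->S8 S2-c->S9 S3-a->S10 S3-b->S11 S3-c->S12 S4-a->S4 S4-b->S5 S4-c->S6 S5-a->S7 S5-b->S8 S5-c->S9 S6-a->S10 S6-b->S11 S6-c->S12 S7-a->S4 S7-b->S5 S7-c->S6 S8-a->S7 S8-b->S8 S8-c->S9 S9-a->S10 S9-b->S11 S9-c->S12 S10-a->S4 S10-b->S5 S10-c->S6 S11-a->S7 S11-b->S8 S11-c->S9 S12-a->S10 S12-b->S11 S12-c->S12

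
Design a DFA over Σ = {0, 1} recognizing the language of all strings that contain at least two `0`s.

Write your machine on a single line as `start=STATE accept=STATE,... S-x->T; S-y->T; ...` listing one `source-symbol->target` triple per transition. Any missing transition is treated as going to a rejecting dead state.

start=s0; accept=s2,s3; s0-0->s1; s0-1->s0; s1-0->s2; s1-1->s1; s2-0->s3; s2-1->s2; s3-0->s3; s3-1->s3

Count `0`s, saturating at 3: states s0 through s2 mean 0 through 2 `0`s seen; s3 means more than 2. Each `0` increments (capped at s3); other symbols loop. Accept from {s2, s3}.
A 4-state machine:
        0   1  
>  s0   s1  s0 
   s1   s2  s1 
 * s2   s3  s2 
 * s3   s3  s3 
(> = start, * = accepting)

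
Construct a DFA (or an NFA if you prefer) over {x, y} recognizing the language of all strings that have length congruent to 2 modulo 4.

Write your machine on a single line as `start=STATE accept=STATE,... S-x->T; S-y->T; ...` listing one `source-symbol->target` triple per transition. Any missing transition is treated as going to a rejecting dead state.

start=S0; accept=S2; S0-x->S1; S0-y->S1; S1-x->S2; S1-y->S2; S2-x->S3; S2-y->S3; S3-x->S0; S3-y->S0

Only the length mod 4 matters, so use a 4-cycle: from any state, every input symbol moves to the next state, wrapping S3 back to S0. Mark S2 accepting.
A 4-state machine:
        x   y  
>  S0   S1  S1 
   S1   S2  S2 
 * S2   S3  S3 
   S3   S0  S0 
(> = start, * = accepting)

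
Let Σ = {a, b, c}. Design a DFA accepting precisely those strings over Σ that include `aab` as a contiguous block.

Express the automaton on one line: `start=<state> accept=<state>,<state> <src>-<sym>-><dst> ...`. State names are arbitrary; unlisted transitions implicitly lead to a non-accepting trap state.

Track how much of `aab` has been matched so far: state s0 is no progress, s3 is the absorbing accept state reached once `aab` has occurred. Intermediate states record partial matches; on a mismatch, fall back to the longest reusable overlap.
With 4 states:
        a   b   c  
>  s0   s1  s0  s0 
   s1   s2  s0  s0 
   s2   s2  s3  s0 
 * s3   s3  s3  s3 
(> = start, * = accepting)

start=s0 accept=s3 s0-a->s1 s0-b->s0 s0-c->s0 s1-a->s2 s1-b->s0 s1-c->s0 s2-a->s2 s2-b->s3 s2-c->s0 s3-a->s3 s3-b->s3 s3-c->s3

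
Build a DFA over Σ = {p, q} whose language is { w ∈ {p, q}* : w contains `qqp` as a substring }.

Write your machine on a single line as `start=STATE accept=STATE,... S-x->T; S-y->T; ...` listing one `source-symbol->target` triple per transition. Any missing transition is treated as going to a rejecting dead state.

start=s0; accept=s3; s0-p->s0; s0-q->s1; s1-p->s0; s1-q->s2; s2-p->s3; s2-q->s2; s3-p->s3; s3-q->s3

Track how much of `qqp` has been matched so far: state s0 is no progress, s3 is the absorbing accept state reached once `qqp` has occurred. Intermediate states record partial matches; on a mismatch, fall back to the longest reusable overlap.
        p   q  
>  s0   s0  s1 
   s1   s0  s2 
   s2   s3  s2 
 * s3   s3  s3 
(> = start, * = accepting)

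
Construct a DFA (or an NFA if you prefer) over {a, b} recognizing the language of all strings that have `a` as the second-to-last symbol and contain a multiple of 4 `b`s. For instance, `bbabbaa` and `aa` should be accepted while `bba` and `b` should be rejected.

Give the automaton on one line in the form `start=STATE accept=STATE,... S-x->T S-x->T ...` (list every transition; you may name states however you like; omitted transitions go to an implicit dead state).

start=q0 accept=q3,q16 q0-a->q1 q0-b->q2 q1-a->q3 q1-b->q4 q2-a->q5 q2-b->q6 q3-a->q3 q3-b->q4 q4-a->q5 q4-b->q6 q5-a->q7 q5-b->q8 q6-a->q9 q6-b->q10 q7-a->q7 q7-b->q8 q8-a->q9 q8-b->q10 q9-a->q11 q9-b->q12 q10-a->q13 q10-b->q14 q11-a->q11 q11-b->q12 q12-a->q13 q12-b->q14 q13-a->q15 q13-b->q16 q14-a->q17 q14-b->q18 q15-a->q15 q15-b->q16 q16-a->q17 q16-b->q18 q17-a->q3 q17-b->q4 q18-a->q5 q18-b->q6

Run two small machines in parallel and take their product. One (7 states) tracks the last 2 symbols read; the other (4 states) tracks the count of `b`s modulo 4. Each combined state is a pair, one component from each; accept when both components accept.
A 19-state machine:
          a    b  
>  q0     q1   q2 
   q1     q3   q4 
   q2     q5   q6 
 * q3     q3   q4 
   q4     q5   q6 
   q5     q7   q8 
   q6     q9  q10 
   q7     q7   q8 
   q8     q9  q10 
   q9    q11  q12 
   q10   q13  q14 
   q11   q11  q12 
   q12   q13  q14 
   q13   q15  q16 
   q14   q17  q18 
   q15   q15  q16 
 * q16   q17  q18 
   q17    q3   q4 
   q18    q5   q6 
(> = start, * = accepting)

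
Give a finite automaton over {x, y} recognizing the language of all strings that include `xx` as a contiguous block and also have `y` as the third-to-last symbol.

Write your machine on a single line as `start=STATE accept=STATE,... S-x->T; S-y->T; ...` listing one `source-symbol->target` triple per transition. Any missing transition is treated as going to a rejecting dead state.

Build one automaton per condition and run them in lockstep. One (3 states) tracks whether and how much of `xx` has been seen; the other (15 states) tracks the last 3 symbols read. Each combined state is a pair, one component from each; accept when both components accept.
20 states suffice.
       x  y 
>  A   B  C 
   B   D  E 
   C   F  G 
   D   H  I 
   E   J  K 
   F   L  M 
   G   N  O 
   H   H  I 
   I   P  Q 
   J   L  M 
   K   N  O 
 * L   H  I 
   M   J  K 
   N   L  M 
   O   N  O 
   P   L  R 
   Q   S  T 
 * R   P  Q 
 * S   L  R 
 * T   S  T 
(> = start, * = accepting)

start=A; accept=L,R,S,T; A-x->B; A-y->C; B-x->D; B-y->E; C-x->F; C-y->G; D-x->H; D-y->I; E-x->J; E-y->K; F-x->L; F-y->M; G-x->N; G-y->O; H-x->H; H-y->I; I-x->P; I-y->Q; J-x->L; J-y->M; K-x->N; K-y->O; L-x->H; L-y->I; M-x->J; M-y->K; N-x->L; N-y->M; O-x->N; O-y->O; P-x->L; P-y->R; Q-x->S; Q-y->T; R-x->P; R-y->Q; S-x->L; S-y->R; T-x->S; T-y->T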